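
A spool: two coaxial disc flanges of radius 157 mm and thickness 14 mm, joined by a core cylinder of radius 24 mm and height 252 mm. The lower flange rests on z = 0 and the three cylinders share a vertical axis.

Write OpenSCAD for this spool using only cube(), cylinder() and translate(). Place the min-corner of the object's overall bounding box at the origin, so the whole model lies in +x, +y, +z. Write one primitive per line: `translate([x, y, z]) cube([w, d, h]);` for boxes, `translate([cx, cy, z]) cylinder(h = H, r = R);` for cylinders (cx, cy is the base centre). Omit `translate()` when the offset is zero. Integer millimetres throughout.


translate([157, 157, 0]) cylinder(h = 14, r = 157);
translate([157, 157, 14]) cylinder(h = 252, r = 24);
translate([157, 157, 266]) cylinder(h = 14, r = 157);


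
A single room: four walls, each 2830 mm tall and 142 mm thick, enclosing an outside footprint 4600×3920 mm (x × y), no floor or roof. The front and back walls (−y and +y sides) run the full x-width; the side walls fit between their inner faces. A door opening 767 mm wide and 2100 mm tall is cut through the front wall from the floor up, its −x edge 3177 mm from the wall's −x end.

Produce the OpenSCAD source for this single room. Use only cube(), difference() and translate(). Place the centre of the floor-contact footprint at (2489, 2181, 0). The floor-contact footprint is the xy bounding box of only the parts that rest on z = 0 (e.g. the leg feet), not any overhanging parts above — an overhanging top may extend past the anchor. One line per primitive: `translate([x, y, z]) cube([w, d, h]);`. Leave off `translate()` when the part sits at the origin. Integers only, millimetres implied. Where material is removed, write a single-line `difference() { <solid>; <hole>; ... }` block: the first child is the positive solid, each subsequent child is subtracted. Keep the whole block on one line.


difference() { translate([189, 221, 0]) cube([4600, 142, 2830]); translate([3366, 221, 0]) cube([767, 142, 2100]); }
translate([189, 3999, 0]) cube([4600, 142, 2830]);
translate([189, 363, 0]) cube([142, 3636, 2830]);
translate([4647, 363, 0]) cube([142, 3636, 2830]);


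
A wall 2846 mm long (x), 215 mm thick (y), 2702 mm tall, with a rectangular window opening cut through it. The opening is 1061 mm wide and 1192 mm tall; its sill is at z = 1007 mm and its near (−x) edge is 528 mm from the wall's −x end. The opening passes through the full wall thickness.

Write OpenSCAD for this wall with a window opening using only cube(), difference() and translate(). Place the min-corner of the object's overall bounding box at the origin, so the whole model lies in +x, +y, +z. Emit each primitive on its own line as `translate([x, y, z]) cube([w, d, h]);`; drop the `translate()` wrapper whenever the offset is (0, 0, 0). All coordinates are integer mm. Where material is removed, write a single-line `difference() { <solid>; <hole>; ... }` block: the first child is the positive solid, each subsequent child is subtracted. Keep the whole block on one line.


difference() { cube([2846, 215, 2702]); translate([528, 0, 1007]) cube([1061, 215, 1192]); }


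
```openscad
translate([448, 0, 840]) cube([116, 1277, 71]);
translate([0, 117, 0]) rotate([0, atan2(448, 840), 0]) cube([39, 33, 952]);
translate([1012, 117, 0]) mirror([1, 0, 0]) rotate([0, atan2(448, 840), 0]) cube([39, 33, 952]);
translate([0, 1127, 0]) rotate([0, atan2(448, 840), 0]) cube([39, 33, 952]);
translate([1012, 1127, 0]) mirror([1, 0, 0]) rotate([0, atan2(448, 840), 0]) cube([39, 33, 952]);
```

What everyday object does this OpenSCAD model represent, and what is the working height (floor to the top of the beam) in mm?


A sawhorse. The overall height is 911 mm.

A beam across two mirrored pairs of raked legs — a sawhorse. The beam's underside is at z = 840 (matching the legs' vertical rise in atan2(448, 840)) and the beam is 71 mm tall, so its top is at 840 + 71 = 911 mm. The raked legs top out at the beam's underside, so that is the highest point.


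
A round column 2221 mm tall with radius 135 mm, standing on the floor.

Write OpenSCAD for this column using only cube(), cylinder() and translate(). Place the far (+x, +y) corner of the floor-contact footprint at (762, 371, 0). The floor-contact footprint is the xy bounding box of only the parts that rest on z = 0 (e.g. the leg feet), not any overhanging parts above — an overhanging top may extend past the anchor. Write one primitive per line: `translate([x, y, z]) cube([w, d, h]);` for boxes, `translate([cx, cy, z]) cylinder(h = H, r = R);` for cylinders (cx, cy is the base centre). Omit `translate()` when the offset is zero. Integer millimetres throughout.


translate([627, 236, 0]) cylinder(h = 2221, r = 135);


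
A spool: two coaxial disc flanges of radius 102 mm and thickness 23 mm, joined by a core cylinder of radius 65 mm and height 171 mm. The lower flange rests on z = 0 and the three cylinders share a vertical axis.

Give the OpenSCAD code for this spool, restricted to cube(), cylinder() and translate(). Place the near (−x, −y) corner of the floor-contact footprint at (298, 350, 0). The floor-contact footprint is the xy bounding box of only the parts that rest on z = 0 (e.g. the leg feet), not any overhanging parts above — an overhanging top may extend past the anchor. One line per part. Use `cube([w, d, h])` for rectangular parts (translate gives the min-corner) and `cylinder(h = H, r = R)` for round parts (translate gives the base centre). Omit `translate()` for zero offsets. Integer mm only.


translate([400, 452, 0]) cylinder(h = 23, r = 102);
translate([400, 452, 23]) cylinder(h = 171, r = 65);
translate([400, 452, 194]) cylinder(h = 23, r = 102);


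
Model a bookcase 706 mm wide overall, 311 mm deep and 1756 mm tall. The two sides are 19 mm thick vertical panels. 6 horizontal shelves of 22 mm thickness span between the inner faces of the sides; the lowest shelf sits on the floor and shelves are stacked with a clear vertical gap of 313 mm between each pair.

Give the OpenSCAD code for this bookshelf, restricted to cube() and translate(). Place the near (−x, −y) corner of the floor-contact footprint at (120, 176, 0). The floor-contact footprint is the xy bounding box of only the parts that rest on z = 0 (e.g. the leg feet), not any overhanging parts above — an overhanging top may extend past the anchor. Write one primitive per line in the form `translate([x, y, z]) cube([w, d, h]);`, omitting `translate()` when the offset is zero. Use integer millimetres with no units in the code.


translate([120, 176, 0]) cube([19, 311, 1756]);
translate([807, 176, 0]) cube([19, 311, 1756]);
translate([139, 176, 0]) cube([668, 311, 22]);
translate([139, 176, 335]) cube([668, 311, 22]);
translate([139, 176, 670]) cube([668, 311, 22]);
translate([139, 176, 1005]) cube([668, 311, 22]);
translate([139, 176, 1340]) cube([668, 311, 22]);
translate([139, 176, 1675]) cube([668, 311, 22]);


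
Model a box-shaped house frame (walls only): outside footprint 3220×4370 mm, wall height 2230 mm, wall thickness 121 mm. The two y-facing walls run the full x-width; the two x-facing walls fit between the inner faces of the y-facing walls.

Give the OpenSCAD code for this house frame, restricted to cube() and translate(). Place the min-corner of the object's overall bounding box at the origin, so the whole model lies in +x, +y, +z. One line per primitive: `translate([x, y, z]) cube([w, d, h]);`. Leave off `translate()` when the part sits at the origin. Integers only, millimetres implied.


cube([3220, 121, 2230]);
translate([0, 4249, 0]) cube([3220, 121, 2230]);
translate([0, 121, 0]) cube([121, 4128, 2230]);
translate([3099, 121, 0]) cube([121, 4128, 2230]);


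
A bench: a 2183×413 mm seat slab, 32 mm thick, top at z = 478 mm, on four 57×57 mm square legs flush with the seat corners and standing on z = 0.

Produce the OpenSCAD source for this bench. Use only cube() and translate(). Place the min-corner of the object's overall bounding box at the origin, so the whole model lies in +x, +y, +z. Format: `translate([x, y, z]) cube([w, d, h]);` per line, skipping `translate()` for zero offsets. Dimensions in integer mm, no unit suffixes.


translate([0, 0, 446]) cube([2183, 413, 32]);
cube([57, 57, 446]);
translate([0, 356, 0]) cube([57, 57, 446]);
translate([2126, 0, 0]) cube([57, 57, 446]);
translate([2126, 356, 0]) cube([57, 57, 446]);


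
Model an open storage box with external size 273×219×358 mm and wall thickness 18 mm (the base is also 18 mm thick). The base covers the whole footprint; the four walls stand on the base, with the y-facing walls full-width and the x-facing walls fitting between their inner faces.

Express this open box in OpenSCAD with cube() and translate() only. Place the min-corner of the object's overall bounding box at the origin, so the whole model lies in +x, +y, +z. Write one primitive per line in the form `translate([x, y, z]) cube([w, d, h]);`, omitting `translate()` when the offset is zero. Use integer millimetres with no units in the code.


cube([273, 219, 18]);
translate([0, 0, 18]) cube([273, 18, 340]);
translate([0, 201, 18]) cube([273, 18, 340]);
translate([0, 18, 18]) cube([18, 183, 340]);
translate([255, 18, 18]) cube([18, 183, 340]);


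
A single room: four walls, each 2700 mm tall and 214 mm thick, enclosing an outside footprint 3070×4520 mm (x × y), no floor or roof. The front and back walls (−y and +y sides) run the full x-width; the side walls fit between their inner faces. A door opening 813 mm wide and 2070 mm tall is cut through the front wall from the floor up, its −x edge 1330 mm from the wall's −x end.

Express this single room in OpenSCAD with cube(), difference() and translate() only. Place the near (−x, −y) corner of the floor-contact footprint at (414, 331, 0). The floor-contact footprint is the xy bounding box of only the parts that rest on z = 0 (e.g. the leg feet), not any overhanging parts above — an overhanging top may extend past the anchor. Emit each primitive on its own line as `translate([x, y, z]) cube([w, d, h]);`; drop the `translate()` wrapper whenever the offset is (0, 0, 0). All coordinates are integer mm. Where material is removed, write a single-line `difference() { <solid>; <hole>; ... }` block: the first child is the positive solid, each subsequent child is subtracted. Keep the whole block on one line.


difference() { translate([414, 331, 0]) cube([3070, 214, 2700]); translate([1744, 331, 0]) cube([813, 214, 2070]); }
translate([414, 4637, 0]) cube([3070, 214, 2700]);
translate([414, 545, 0]) cube([214, 4092, 2700]);
translate([3270, 545, 0]) cube([214, 4092, 2700]);


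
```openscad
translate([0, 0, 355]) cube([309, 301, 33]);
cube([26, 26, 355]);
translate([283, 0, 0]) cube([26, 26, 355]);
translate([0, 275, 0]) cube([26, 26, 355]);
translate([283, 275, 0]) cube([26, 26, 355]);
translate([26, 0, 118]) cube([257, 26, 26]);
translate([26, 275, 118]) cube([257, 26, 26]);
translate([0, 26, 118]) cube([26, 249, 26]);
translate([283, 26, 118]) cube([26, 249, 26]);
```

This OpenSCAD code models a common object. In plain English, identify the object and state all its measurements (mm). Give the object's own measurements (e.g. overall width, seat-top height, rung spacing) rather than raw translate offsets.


A simple wooden stool: a rectangular seat 309 mm (x) by 301 mm (y), 33 mm thick, top face at z = 388 mm, on four square legs, each 26×26 mm in cross-section. The legs rest on z = 0, each flush with a corner of the seat. Four stretchers, 26 mm wide and 26 mm tall, connect adjacent legs with their undersides at z = 118 mm, each running between the inner faces of the legs it joins and aligned with the legs' outer faces on the other axis.


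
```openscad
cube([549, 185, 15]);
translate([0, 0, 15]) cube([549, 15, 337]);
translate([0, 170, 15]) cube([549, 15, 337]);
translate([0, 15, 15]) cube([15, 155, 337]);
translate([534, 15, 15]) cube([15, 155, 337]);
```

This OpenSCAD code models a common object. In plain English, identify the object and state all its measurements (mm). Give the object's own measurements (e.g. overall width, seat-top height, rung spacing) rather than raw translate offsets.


An open-topped rectangular box: outside dimensions 549×185×352 mm, with a uniform wall and base thickness of 15 mm. The base is a full 549×185 slab on the floor; four walls sit on top of the base. The front and back walls (the −y and +y sides) span the full width; the two side walls fit between them.


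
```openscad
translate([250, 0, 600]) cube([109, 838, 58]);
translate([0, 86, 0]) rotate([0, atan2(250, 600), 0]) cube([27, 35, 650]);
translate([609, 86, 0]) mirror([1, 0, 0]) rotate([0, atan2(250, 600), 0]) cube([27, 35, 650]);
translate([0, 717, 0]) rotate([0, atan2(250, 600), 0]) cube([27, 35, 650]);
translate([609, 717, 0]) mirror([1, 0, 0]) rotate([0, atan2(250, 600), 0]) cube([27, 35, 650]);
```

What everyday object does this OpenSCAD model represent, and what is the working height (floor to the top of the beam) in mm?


A sawhorse. The overall height is 658 mm.

A beam across two mirrored pairs of raked legs — a sawhorse. The beam's underside is at z = 600 (matching the legs' vertical rise in atan2(250, 600)) and the beam is 58 mm tall, so its top is at 600 + 58 = 658 mm. The raked legs top out at the beam's underside, so that is the highest point.


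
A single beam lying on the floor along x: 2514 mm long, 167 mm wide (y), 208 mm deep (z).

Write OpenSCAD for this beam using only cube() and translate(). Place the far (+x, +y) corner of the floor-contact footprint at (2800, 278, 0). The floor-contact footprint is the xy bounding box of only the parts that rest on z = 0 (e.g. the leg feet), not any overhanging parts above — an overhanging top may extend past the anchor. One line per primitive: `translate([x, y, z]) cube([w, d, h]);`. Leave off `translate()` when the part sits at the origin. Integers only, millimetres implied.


translate([286, 111, 0]) cube([2514, 167, 208]);


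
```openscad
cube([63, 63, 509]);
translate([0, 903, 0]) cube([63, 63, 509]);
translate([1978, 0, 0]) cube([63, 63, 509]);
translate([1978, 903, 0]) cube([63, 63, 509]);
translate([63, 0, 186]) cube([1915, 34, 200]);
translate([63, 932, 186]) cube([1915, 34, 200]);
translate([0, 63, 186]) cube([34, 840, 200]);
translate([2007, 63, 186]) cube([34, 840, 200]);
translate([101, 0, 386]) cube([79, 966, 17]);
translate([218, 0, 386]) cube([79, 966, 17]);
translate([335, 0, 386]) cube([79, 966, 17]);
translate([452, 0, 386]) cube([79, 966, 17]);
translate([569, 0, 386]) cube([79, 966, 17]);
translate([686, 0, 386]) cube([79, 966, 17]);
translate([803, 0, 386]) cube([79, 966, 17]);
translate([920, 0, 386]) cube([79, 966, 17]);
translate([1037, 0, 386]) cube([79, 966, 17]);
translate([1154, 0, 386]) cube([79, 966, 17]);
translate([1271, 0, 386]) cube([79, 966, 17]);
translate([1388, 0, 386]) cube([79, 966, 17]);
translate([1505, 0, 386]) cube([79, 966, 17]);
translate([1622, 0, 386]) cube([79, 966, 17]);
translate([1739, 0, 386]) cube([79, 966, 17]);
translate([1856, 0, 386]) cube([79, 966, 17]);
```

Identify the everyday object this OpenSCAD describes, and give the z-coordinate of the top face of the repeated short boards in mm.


A bed frame. The slat-top height is 403 mm.

Four posts, four rails, and a row of slats — a bed frame. Slats sit on the rails at z = 186 + 200 = 386; with slat thickness 17, the top is 403 mm.


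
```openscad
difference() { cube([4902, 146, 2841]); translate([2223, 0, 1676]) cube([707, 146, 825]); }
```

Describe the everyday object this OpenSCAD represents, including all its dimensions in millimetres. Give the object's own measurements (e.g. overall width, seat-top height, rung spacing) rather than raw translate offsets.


A wall 4902 mm long (x), 146 mm thick (y), 2841 mm tall, with a rectangular window opening cut through it. The opening is 707 mm wide and 825 mm tall; its sill is at z = 1676 mm and its near (−x) edge is 2223 mm from the wall's −x end. The opening passes through the full wall thickness.


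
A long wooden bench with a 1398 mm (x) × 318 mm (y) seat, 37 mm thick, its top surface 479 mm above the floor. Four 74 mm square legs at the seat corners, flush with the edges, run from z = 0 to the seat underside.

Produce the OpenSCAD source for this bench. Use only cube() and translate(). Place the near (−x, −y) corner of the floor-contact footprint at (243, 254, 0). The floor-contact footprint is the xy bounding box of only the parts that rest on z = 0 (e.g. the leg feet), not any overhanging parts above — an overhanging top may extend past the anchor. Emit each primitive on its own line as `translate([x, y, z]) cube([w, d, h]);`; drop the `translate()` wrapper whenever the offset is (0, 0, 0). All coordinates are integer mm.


translate([243, 254, 442]) cube([1398, 318, 37]);
translate([243, 254, 0]) cube([74, 74, 442]);
translate([243, 498, 0]) cube([74, 74, 442]);
translate([1567, 254, 0]) cube([74, 74, 442]);
translate([1567, 498, 0]) cube([74, 74, 442]);


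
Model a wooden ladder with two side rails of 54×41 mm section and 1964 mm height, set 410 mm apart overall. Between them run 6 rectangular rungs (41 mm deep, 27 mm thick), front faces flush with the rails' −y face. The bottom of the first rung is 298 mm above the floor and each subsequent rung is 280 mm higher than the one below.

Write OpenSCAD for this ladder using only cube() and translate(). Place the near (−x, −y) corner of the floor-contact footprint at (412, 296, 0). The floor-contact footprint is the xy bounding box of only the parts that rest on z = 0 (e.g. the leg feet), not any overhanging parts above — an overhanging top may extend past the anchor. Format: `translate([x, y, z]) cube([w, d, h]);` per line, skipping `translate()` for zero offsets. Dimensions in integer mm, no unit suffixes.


translate([412, 296, 0]) cube([54, 41, 1964]);
translate([768, 296, 0]) cube([54, 41, 1964]);
translate([466, 296, 298]) cube([302, 41, 27]);
translate([466, 296, 578]) cube([302, 41, 27]);
translate([466, 296, 858]) cube([302, 41, 27]);
translate([466, 296, 1138]) cube([302, 41, 27]);
translate([466, 296, 1418]) cube([302, 41, 27]);
translate([466, 296, 1698]) cube([302, 41, 27]);


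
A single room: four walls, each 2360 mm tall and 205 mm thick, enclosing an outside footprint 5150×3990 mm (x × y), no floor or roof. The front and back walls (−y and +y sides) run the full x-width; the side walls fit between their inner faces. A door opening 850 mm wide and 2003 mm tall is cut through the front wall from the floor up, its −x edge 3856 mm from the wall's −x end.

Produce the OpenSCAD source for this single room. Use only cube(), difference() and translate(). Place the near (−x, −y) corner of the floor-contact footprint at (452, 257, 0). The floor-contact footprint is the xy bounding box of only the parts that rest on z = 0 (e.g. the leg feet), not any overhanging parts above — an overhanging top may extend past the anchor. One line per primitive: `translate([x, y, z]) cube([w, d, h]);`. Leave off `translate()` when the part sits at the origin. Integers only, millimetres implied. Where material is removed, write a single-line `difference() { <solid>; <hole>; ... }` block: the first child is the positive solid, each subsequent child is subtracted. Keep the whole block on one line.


difference() { translate([452, 257, 0]) cube([5150, 205, 2360]); translate([4308, 257, 0]) cube([850, 205, 2003]); }
translate([452, 4042, 0]) cube([5150, 205, 2360]);
translate([452, 462, 0]) cube([205, 3580, 2360]);
translate([5397, 462, 0]) cube([205, 3580, 2360]);


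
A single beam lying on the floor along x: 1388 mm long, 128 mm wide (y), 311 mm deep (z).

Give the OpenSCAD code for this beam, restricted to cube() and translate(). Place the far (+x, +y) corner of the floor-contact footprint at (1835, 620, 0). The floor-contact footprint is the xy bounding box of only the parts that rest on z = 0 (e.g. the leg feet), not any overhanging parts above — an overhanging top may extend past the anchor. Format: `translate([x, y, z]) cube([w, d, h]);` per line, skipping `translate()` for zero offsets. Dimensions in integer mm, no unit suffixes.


translate([447, 492, 0]) cube([1388, 128, 311]);


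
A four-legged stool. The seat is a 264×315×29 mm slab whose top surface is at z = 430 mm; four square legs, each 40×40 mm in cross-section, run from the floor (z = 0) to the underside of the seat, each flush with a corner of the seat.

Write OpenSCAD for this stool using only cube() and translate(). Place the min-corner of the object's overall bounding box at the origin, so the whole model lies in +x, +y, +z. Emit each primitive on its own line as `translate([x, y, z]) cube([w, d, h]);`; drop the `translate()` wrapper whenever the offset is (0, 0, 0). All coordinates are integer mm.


translate([0, 0, 401]) cube([264, 315, 29]);
cube([40, 40, 401]);
translate([224, 0, 0]) cube([40, 40, 401]);
translate([0, 275, 0]) cube([40, 40, 401]);
translate([224, 275, 0]) cube([40, 40, 401]);


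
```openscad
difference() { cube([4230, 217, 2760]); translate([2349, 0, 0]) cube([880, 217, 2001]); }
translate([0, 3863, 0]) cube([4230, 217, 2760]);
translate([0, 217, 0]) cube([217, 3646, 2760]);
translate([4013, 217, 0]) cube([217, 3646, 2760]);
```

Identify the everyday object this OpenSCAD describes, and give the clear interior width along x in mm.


A single room. The interior width is 3796 mm.

Four walls enclosing a rectangle with a door in the front wall — a room. Outside width 4230 minus two 217 mm walls gives 3796 mm.


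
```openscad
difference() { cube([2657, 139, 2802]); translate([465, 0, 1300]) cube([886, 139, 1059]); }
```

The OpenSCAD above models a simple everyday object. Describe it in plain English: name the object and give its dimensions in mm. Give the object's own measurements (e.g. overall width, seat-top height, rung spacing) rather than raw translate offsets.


A wall 2657 mm long (x), 139 mm thick (y), 2802 mm tall, with a rectangular window opening cut through it. The opening is 886 mm wide and 1059 mm tall; its sill is at z = 1300 mm and its near (−x) edge is 465 mm from the wall's −x end. The opening passes through the full wall thickness.


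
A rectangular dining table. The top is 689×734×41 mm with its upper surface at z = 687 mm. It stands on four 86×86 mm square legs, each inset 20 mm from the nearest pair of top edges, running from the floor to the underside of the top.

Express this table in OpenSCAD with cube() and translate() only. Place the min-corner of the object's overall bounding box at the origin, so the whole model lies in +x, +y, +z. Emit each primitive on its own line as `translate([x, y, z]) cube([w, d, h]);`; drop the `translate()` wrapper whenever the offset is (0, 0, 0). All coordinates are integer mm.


translate([0, 0, 646]) cube([689, 734, 41]);
translate([20, 20, 0]) cube([86, 86, 646]);
translate([583, 20, 0]) cube([86, 86, 646]);
translate([20, 628, 0]) cube([86, 86, 646]);
translate([583, 628, 0]) cube([86, 86, 646]);


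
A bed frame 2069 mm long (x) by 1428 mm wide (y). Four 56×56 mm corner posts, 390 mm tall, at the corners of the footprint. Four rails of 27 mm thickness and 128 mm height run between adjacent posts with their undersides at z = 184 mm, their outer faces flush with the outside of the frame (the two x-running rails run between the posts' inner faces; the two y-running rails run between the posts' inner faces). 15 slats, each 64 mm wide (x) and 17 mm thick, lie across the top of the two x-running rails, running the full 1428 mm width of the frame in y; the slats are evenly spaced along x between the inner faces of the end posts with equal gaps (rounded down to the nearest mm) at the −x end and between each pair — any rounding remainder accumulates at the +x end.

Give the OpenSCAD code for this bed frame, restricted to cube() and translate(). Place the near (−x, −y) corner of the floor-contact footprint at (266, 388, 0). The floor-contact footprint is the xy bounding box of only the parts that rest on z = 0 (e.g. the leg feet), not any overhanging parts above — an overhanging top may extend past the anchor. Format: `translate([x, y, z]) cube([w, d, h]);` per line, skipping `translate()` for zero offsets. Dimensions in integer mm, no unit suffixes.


// slat z = rail_z + rail_h = 184 + 128 = 312
// slat gap = ⌊(1957 − 15·64) / 16⌋ = 62
translate([266, 388, 0]) cube([56, 56, 390]);
translate([266, 1760, 0]) cube([56, 56, 390]);
translate([2279, 388, 0]) cube([56, 56, 390]);
translate([2279, 1760, 0]) cube([56, 56, 390]);
translate([322, 388, 184]) cube([1957, 27, 128]);
translate([322, 1789, 184]) cube([1957, 27, 128]);
translate([266, 444, 184]) cube([27, 1316, 128]);
translate([2308, 444, 184]) cube([27, 1316, 128]);
translate([384, 388, 312]) cube([64, 1428, 17]);
translate([510, 388, 312]) cube([64, 1428, 17]);
translate([636, 388, 312]) cube([64, 1428, 17]);
translate([762, 388, 312]) cube([64, 1428, 17]);
translate([888, 388, 312]) cube([64, 1428, 17]);
translate([1014, 388, 312]) cube([64, 1428, 17]);
translate([1140, 388, 312]) cube([64, 1428, 17]);
translate([1266, 388, 312]) cube([64, 1428, 17]);
translate([1392, 388, 312]) cube([64, 1428, 17]);
translate([1518, 388, 312]) cube([64, 1428, 17]);
translate([1644, 388, 312]) cube([64, 1428, 17]);
translate([1770, 388, 312]) cube([64, 1428, 17]);
translate([1896, 388, 312]) cube([64, 1428, 17]);
translate([2022, 388, 312]) cube([64, 1428, 17]);
translate([2148, 388, 312]) cube([64, 1428, 17]);


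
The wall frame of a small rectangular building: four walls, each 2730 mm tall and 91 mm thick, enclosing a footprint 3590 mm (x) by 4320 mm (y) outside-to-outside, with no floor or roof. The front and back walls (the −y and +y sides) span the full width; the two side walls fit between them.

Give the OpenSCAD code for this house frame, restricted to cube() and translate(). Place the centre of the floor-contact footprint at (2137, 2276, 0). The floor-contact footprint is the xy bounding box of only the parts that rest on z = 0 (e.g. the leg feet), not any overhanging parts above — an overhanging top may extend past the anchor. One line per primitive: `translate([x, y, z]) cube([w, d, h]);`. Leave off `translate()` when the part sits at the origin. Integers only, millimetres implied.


translate([342, 116, 0]) cube([3590, 91, 2730]);
translate([342, 4345, 0]) cube([3590, 91, 2730]);
translate([342, 207, 0]) cube([91, 4138, 2730]);
translate([3841, 207, 0]) cube([91, 4138, 2730]);


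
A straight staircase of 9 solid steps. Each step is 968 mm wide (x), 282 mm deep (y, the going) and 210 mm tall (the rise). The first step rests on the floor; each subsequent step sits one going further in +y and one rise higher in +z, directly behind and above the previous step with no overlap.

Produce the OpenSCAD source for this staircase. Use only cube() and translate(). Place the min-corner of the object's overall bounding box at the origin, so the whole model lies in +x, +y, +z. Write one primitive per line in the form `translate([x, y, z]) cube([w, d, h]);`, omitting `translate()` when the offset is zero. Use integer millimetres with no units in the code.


cube([968, 282, 210]);
translate([0, 282, 210]) cube([968, 282, 210]);
translate([0, 564, 420]) cube([968, 282, 210]);
translate([0, 846, 630]) cube([968, 282, 210]);
translate([0, 1128, 840]) cube([968, 282, 210]);
translate([0, 1410, 1050]) cube([968, 282, 210]);
translate([0, 1692, 1260]) cube([968, 282, 210]);
translate([0, 1974, 1470]) cube([968, 282, 210]);
translate([0, 2256, 1680]) cube([968, 282, 210]);


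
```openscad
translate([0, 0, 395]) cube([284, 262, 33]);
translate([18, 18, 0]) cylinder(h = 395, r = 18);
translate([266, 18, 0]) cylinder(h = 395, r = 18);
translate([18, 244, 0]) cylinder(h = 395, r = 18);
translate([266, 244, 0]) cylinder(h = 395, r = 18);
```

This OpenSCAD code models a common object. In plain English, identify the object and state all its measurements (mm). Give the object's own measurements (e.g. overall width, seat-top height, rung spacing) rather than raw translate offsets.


A four-legged stool. The seat is a 284×262×33 mm slab whose top surface is at z = 428 mm; four round legs, each 36 mm in diameter, run from the floor (z = 0) to the underside of the seat, each leg's axis is inset half a diameter from the nearest pair of seat edges (so the leg's bounding box is flush with the corner).


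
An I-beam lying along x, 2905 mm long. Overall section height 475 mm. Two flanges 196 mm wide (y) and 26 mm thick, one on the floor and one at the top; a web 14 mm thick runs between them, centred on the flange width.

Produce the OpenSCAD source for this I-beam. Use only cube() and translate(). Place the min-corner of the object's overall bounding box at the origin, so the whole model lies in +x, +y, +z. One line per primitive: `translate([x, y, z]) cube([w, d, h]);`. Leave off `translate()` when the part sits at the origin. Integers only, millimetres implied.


cube([2905, 196, 26]);
translate([0, 91, 26]) cube([2905, 14, 423]);
translate([0, 0, 449]) cube([2905, 196, 26]);


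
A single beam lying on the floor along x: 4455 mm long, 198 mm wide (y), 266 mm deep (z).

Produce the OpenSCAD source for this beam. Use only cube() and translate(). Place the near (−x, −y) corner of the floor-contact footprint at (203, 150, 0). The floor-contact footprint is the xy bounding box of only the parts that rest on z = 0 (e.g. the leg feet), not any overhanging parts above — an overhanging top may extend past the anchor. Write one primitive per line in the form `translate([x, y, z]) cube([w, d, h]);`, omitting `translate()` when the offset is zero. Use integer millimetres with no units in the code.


translate([203, 150, 0]) cube([4455, 198, 266]);


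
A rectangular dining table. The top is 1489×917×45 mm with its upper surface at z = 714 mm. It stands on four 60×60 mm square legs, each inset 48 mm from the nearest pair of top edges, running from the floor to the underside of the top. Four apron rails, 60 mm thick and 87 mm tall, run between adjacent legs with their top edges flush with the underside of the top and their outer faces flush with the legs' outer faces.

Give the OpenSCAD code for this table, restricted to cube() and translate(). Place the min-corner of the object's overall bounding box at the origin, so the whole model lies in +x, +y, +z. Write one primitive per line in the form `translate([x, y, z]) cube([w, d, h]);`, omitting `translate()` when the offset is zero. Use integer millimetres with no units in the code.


translate([0, 0, 669]) cube([1489, 917, 45]);
translate([48, 48, 0]) cube([60, 60, 669]);
translate([1381, 48, 0]) cube([60, 60, 669]);
translate([48, 809, 0]) cube([60, 60, 669]);
translate([1381, 809, 0]) cube([60, 60, 669]);
translate([108, 48, 582]) cube([1273, 60, 87]);
translate([108, 809, 582]) cube([1273, 60, 87]);
translate([48, 108, 582]) cube([60, 701, 87]);
translate([1381, 108, 582]) cube([60, 701, 87]);


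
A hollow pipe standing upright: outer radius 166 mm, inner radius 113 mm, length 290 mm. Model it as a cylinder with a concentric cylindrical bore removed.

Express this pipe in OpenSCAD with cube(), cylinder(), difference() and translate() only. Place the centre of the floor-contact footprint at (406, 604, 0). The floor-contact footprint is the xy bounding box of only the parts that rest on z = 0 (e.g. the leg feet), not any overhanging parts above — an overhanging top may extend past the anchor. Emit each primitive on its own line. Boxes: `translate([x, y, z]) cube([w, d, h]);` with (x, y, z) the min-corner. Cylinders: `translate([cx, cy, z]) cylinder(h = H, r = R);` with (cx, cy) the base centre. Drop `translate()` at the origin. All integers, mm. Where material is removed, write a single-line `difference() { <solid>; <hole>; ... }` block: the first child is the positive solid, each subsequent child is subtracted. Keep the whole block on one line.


difference() { translate([406, 604, 0]) cylinder(h = 290, r = 166); translate([406, 604, 0]) cylinder(h = 290, r = 113); }


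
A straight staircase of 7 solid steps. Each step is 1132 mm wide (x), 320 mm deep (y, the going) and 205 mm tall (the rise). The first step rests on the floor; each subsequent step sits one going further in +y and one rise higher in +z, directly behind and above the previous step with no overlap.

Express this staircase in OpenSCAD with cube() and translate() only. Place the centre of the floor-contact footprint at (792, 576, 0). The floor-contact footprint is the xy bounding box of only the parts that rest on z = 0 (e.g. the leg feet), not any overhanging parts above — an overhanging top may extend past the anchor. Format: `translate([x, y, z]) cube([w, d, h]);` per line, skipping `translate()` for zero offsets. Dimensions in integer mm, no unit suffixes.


translate([226, 416, 0]) cube([1132, 320, 205]);
translate([226, 736, 205]) cube([1132, 320, 205]);
translate([226, 1056, 410]) cube([1132, 320, 205]);
translate([226, 1376, 615]) cube([1132, 320, 205]);
translate([226, 1696, 820]) cube([1132, 320, 205]);
translate([226, 2016, 1025]) cube([1132, 320, 205]);
translate([226, 2336, 1230]) cube([1132, 320, 205]);


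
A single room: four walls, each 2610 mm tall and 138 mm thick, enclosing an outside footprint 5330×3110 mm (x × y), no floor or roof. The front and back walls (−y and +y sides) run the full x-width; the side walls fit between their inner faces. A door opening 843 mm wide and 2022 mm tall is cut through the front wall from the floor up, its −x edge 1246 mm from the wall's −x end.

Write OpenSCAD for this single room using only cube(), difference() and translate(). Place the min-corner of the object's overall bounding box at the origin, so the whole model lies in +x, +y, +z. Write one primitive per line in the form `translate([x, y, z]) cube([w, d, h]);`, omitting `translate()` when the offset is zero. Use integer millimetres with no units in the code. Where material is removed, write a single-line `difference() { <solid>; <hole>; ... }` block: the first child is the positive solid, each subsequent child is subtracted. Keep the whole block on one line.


difference() { cube([5330, 138, 2610]); translate([1246, 0, 0]) cube([843, 138, 2022]); }
translate([0, 2972, 0]) cube([5330, 138, 2610]);
translate([0, 138, 0]) cube([138, 2834, 2610]);
translate([5192, 138, 0]) cube([138, 2834, 2610]);


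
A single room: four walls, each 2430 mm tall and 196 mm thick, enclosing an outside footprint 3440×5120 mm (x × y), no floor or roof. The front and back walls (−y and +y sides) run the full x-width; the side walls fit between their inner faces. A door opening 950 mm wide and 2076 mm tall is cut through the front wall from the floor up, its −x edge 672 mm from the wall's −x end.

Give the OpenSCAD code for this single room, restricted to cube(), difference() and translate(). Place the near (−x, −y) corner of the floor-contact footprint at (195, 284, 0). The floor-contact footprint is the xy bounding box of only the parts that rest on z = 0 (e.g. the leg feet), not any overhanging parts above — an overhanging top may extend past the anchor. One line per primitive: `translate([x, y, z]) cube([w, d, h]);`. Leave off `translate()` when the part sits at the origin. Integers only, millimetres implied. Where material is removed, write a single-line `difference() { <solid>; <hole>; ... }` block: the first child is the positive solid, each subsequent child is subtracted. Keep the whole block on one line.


difference() { translate([195, 284, 0]) cube([3440, 196, 2430]); translate([867, 284, 0]) cube([950, 196, 2076]); }
translate([195, 5208, 0]) cube([3440, 196, 2430]);
translate([195, 480, 0]) cube([196, 4728, 2430]);
translate([3439, 480, 0]) cube([196, 4728, 2430]);


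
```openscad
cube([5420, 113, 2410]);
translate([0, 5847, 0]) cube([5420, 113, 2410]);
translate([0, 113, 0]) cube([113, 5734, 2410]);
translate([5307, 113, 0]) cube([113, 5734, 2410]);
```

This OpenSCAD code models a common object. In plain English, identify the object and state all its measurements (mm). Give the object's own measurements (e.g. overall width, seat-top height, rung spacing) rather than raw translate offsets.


The wall frame of a small rectangular building: four walls, each 2410 mm tall and 113 mm thick, enclosing a footprint 5420 mm (x) by 5960 mm (y) outside-to-outside, with no floor or roof. The front and back walls (the −y and +y sides) span the full width; the two side walls fit between them.


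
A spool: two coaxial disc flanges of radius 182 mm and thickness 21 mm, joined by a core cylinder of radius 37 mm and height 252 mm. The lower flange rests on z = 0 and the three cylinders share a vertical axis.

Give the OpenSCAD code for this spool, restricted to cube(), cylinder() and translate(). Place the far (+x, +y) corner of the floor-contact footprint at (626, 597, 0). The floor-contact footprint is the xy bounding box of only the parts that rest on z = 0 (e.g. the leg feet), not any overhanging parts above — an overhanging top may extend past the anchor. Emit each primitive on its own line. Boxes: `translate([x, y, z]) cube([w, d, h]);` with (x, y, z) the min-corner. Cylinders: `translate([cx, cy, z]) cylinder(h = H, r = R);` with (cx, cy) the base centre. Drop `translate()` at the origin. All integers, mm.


translate([444, 415, 0]) cylinder(h = 21, r = 182);
translate([444, 415, 21]) cylinder(h = 252, r = 37);
translate([444, 415, 273]) cylinder(h = 21, r = 182);


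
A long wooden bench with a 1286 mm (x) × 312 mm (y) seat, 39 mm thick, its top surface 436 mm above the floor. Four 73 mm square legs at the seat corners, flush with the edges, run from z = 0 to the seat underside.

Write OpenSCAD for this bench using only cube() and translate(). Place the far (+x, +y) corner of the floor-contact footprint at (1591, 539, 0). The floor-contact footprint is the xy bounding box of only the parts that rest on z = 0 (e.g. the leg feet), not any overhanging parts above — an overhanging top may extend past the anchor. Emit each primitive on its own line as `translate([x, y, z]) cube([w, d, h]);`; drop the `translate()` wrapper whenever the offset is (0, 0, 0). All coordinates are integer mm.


translate([305, 227, 397]) cube([1286, 312, 39]);
translate([305, 227, 0]) cube([73, 73, 397]);
translate([305, 466, 0]) cube([73, 73, 397]);
translate([1518, 227, 0]) cube([73, 73, 397]);
translate([1518, 466, 0]) cube([73, 73, 397]);


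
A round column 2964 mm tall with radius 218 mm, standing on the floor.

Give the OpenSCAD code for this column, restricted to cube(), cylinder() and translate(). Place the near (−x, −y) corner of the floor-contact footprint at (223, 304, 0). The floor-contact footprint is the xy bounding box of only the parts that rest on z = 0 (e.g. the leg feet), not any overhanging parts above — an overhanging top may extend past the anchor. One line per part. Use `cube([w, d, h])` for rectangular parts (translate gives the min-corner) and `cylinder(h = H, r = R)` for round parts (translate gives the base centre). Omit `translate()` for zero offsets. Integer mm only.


translate([441, 522, 0]) cylinder(h = 2964, r = 218);


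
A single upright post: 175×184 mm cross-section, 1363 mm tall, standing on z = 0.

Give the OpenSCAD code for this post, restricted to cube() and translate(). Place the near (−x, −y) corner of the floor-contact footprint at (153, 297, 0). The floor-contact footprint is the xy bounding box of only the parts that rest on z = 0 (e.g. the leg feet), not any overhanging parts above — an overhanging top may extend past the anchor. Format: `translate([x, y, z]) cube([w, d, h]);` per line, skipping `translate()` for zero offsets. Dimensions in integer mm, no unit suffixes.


translate([153, 297, 0]) cube([175, 184, 1363]);


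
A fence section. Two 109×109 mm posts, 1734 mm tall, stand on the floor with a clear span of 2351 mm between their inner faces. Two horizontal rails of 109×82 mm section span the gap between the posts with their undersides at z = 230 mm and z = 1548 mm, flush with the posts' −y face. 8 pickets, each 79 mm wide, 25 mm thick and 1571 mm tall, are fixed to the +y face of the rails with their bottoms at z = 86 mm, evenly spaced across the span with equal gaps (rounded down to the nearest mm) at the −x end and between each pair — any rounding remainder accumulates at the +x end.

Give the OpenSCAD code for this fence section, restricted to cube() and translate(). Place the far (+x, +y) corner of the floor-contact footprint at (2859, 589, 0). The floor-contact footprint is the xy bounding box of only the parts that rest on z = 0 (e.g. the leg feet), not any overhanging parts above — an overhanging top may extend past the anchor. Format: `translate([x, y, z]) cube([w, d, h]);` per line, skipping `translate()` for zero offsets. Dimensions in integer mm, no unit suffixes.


translate([290, 480, 0]) cube([109, 109, 1734]);
translate([2750, 480, 0]) cube([109, 109, 1734]);
translate([399, 480, 230]) cube([2351, 109, 82]);
translate([399, 480, 1548]) cube([2351, 109, 82]);
translate([590, 589, 86]) cube([79, 25, 1571]);
translate([860, 589, 86]) cube([79, 25, 1571]);
translate([1130, 589, 86]) cube([79, 25, 1571]);
translate([1400, 589, 86]) cube([79, 25, 1571]);
translate([1670, 589, 86]) cube([79, 25, 1571]);
translate([1940, 589, 86]) cube([79, 25, 1571]);
translate([2210, 589, 86]) cube([79, 25, 1571]);
translate([2480, 589, 86]) cube([79, 25, 1571]);
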